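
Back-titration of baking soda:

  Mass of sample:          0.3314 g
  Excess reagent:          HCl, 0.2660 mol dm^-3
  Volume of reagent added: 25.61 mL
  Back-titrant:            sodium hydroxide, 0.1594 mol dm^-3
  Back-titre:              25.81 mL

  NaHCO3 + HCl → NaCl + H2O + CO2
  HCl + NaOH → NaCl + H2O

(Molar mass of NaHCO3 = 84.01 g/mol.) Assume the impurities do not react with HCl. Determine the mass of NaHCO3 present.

0.2267 g

n(HCl) added = 0.02561 × 0.2660 = 6.812 × 10^-3 mol
n(NaOH) used in back-titration = 0.02581 × 0.1594 = 4.114 × 10^-3 mol
n(HCl) left over = 4.114 × 10^-3 mol (1:1 ratio)
n(HCl) consumed by analyte = 6.812 × 10^-3 − 4.114 × 10^-3 = 2.698 × 10^-3 mol
n(NaHCO3) = 2.698 × 10^-3 mol (1:1 ratio)
mass of NaHCO3 = 2.698 × 10^-3 × 84.01 = 0.2267 g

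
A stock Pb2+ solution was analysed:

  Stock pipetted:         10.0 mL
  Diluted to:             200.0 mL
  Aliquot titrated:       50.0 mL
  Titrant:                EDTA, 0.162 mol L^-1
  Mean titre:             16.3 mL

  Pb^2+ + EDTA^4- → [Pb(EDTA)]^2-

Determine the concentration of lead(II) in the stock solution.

1.06 mol/L

n(EDTA) = 0.0163 × 0.162 = 2.64 × 10^-3 mol
n(Pb2+) in the aliquot = 2.64 × 10^-3 mol (1:1 ratio)
[Pb2+]_dilute = 2.64 × 10^-3 / 0.0500 = 0.0528 mol/L
Dilution factor = 200.0 / 10.0 = 20.00
[Pb2+]_stock = 0.0528 × 20.00 = 1.06 mol/L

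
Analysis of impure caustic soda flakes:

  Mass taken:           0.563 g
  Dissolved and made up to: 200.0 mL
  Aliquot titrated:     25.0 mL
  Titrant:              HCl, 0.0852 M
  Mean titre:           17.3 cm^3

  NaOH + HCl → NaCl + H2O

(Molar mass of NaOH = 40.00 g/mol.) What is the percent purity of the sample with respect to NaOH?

83.8 %

n(HCl) per titration = 0.0173 × 0.0852 = 1.47 × 10^-3 mol
n(NaOH) in each aliquot = 1.47 × 10^-3 mol (1:1 ratio)
n(NaOH) in the whole flask = 1.47 × 10^-3 × 200.0/25.0 = 0.0118 mol
mass of NaOH = 0.0118 × 40.00 = 0.472 g
% NaOH = 0.472 / 0.563 × 100 = 83.8 %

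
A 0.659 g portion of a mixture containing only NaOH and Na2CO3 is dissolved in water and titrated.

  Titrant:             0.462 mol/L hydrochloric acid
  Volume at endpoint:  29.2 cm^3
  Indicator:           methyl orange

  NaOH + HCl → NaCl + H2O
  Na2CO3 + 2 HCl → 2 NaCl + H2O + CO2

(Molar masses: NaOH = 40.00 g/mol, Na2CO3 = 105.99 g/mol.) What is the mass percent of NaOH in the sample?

n(HCl) = 0.0292 × 0.462 = 0.0135 mol
Let x = n(NaOH), y = n(Na2CO3).
Titrant: 1x + 2y = 0.0135;  mass: 40.00x + 105.99y = 0.659
Solving, x = 4.30 × 10^-3 mol, y = 4.59 × 10^-3 mol
mass of NaOH = 4.30 × 10^-3 × 40.00 = 0.172 g
% NaOH = 0.172 / 0.659 × 100 = 26.1 %

26.1 %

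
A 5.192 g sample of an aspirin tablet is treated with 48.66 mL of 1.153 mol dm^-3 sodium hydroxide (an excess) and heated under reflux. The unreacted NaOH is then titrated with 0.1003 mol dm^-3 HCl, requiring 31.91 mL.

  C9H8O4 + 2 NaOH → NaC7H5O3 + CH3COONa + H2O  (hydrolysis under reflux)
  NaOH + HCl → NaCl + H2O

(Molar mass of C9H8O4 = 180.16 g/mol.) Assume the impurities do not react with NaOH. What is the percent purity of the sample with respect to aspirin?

91.79 %

n(NaOH) added = 0.04866 × 1.153 = 0.05610 mol
n(HCl) used in back-titration = 0.03191 × 0.1003 = 3.201 × 10^-3 mol
n(NaOH) left over = 3.201 × 10^-3 mol (1:1 ratio)
n(NaOH) consumed by analyte = 0.05610 − 3.201 × 10^-3 = 0.05290 mol
From the 1:2 ratio, n(C9H8O4) = 1/2 × 0.05290 = 0.02645 mol
mass of C9H8O4 = 0.02645 × 180.16 = 4.766 g
% C9H8O4 = 4.766 / 5.192 × 100 = 91.79 %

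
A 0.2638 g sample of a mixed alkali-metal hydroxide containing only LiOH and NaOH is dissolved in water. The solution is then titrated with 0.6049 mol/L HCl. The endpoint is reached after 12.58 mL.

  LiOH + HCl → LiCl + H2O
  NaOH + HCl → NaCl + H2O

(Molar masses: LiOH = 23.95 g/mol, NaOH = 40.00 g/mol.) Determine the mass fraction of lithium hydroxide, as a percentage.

n(HCl) = 0.01258 × 0.6049 = 7.610 × 10^-3 mol
Let x = n(LiOH), y = n(NaOH).
Titrant: 1x + 1y = 7.610 × 10^-3;  mass: 23.95x + 40.00y = 0.2638
Solving, x = 2.529 × 10^-3 mol, y = 5.081 × 10^-3 mol
mass of LiOH = 2.529 × 10^-3 × 23.95 = 0.06056 g
% LiOH = 0.06056 / 0.2638 × 100 = 22.96 %

22.96 %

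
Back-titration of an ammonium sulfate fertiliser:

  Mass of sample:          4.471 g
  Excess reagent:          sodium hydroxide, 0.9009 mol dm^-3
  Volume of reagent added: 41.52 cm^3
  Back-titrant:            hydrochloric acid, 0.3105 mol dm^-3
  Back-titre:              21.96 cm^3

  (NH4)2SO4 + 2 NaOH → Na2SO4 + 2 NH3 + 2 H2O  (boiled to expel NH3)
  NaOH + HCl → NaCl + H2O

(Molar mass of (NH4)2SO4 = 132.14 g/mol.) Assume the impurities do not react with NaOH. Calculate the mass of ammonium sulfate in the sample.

2.021 g

n(NaOH) added = 0.04152 × 0.9009 = 0.03741 mol
n(HCl) used in back-titration = 0.02196 × 0.3105 = 6.819 × 10^-3 mol
n(NaOH) left over = 6.819 × 10^-3 mol (1:1 ratio)
n(NaOH) consumed by analyte = 0.03741 − 6.819 × 10^-3 = 0.03059 mol
From the 1:2 ratio, n((NH4)2SO4) = 1/2 × 0.03059 = 0.01529 mol
mass of (NH4)2SO4 = 0.01529 × 132.14 = 2.021 g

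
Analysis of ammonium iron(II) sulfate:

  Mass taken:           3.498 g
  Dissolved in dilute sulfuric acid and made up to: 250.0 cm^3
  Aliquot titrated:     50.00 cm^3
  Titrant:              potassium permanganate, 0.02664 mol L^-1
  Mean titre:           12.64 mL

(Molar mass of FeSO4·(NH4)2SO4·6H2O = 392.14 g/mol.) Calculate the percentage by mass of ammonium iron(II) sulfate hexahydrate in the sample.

MnO4^- + 5 Fe^2+ + 8 H^+ → Mn^2+ + 5 Fe^3+ + 4 H2O
n(KMnO4) per titration = 0.01264 × 0.02664 = 3.367 × 10^-4 mol
From the 5:1 ratio, n(FeSO4·(NH4)2SO4·6H2O) in each aliquot = 5/1 × 3.367 × 10^-4 = 1.684 × 10^-3 mol
n(FeSO4·(NH4)2SO4·6H2O) in the whole flask = 1.684 × 10^-3 × 250.0/50.00 = 8.418 × 10^-3 mol
mass of FeSO4·(NH4)2SO4·6H2O = 8.418 × 10^-3 × 392.14 = 3.301 g
% FeSO4·(NH4)2SO4·6H2O = 3.301 / 3.498 × 100 = 94.37 %

94.37 %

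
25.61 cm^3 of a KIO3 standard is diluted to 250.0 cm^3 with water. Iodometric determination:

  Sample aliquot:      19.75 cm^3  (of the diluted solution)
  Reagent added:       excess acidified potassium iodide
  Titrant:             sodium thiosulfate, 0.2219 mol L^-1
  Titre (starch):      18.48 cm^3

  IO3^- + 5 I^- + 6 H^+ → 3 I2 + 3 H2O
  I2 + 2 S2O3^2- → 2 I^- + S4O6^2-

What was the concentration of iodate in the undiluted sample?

n(S2O3^2-) = 0.01848 × 0.2219 = 4.101 × 10^-3 mol
n(I2) = n(S2O3^2-)/2 = 2.050 × 10^-3 mol
From the 1:3 ratio, n(IO3^-) in the aliquot = 1/3 × 2.050 × 10^-3 = 6.835 × 10^-4 mol
[IO3^-]_dilute = 6.835 × 10^-4 / 0.01975 = 0.03461 mol/L
[IO3^-]_original = 0.03461 × 250.0/25.61 = 0.3378 mol/L

0.3378 mol/L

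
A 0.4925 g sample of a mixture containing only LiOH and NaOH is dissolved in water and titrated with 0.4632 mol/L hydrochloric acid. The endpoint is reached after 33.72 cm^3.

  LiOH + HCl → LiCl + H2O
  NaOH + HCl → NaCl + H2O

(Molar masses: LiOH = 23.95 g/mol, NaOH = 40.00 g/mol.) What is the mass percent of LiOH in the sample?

n(HCl) = 0.03372 × 0.4632 = 0.01562 mol
Let x = n(LiOH), y = n(NaOH).
Titrant: 1x + 1y = 0.01562;  mass: 23.95x + 40.00y = 0.4925
Solving, x = 8.241 × 10^-3 mol, y = 7.378 × 10^-3 mol
mass of LiOH = 8.241 × 10^-3 × 23.95 = 0.1974 g
% LiOH = 0.1974 / 0.4925 × 100 = 40.07 %

40.07 %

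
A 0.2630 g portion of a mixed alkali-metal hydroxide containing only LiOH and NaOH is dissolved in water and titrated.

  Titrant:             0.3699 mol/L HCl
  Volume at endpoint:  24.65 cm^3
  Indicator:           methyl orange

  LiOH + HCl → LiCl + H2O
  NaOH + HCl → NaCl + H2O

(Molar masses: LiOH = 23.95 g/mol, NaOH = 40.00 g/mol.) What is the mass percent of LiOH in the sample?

n(HCl) = 0.02465 × 0.3699 = 9.118 × 10^-3 mol
Let x = n(LiOH), y = n(NaOH).
Titrant: 1x + 1y = 9.118 × 10^-3;  mass: 23.95x + 40.00y = 0.2630
Solving, x = 6.338 × 10^-3 mol, y = 2.780 × 10^-3 mol
mass of LiOH = 6.338 × 10^-3 × 23.95 = 0.1518 g
% LiOH = 0.1518 / 0.2630 × 100 = 57.71 %

57.71 %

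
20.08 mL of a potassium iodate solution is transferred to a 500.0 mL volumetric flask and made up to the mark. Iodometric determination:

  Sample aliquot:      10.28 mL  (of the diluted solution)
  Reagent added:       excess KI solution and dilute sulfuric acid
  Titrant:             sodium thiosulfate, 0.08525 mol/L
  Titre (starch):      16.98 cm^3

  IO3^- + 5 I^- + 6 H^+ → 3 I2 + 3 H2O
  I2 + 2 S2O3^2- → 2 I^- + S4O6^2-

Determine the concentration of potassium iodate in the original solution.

n(S2O3^2-) = 0.01698 × 0.08525 = 1.448 × 10^-3 mol
n(I2) = n(S2O3^2-)/2 = 7.238 × 10^-4 mol
From the 1:3 ratio, n(IO3^-) in the aliquot = 1/3 × 7.238 × 10^-4 = 2.413 × 10^-4 mol
[IO3^-]_dilute = 2.413 × 10^-4 / 0.01028 = 0.02347 mol/L
[IO3^-]_original = 0.02347 × 500.0/20.08 = 0.5844 mol/L

0.5844 mol/L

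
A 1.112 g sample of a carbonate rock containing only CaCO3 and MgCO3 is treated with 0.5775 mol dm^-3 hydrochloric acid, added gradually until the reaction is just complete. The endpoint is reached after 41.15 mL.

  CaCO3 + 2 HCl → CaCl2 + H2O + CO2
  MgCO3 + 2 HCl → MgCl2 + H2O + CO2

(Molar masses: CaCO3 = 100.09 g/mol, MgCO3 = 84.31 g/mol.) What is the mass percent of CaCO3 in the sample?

n(HCl) = 0.04115 × 0.5775 = 0.02376 mol
Let x = n(CaCO3), y = n(MgCO3).
Titrant: 2x + 2y = 0.02376;  mass: 100.09x + 84.31y = 1.112
Solving, x = 6.985 × 10^-3 mol, y = 4.897 × 10^-3 mol
mass of CaCO3 = 6.985 × 10^-3 × 100.09 = 0.6991 g
% CaCO3 = 0.6991 / 1.112 × 100 = 62.87 %

62.87 %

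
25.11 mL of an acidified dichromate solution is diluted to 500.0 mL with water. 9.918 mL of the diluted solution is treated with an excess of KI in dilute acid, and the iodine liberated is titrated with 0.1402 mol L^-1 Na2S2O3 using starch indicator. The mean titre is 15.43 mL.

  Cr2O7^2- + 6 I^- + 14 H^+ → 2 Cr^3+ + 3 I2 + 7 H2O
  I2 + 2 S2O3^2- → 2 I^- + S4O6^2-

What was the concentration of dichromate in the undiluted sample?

n(S2O3^2-) = 0.01543 × 0.1402 = 2.163 × 10^-3 mol
n(I2) = n(S2O3^2-)/2 = 1.082 × 10^-3 mol
From the 1:3 ratio, n(Cr2O7^2-) in the aliquot = 1/3 × 1.082 × 10^-3 = 3.605 × 10^-4 mol
[Cr2O7^2-]_dilute = 3.605 × 10^-4 / 0.009918 = 0.03635 mol/L
[Cr2O7^2-]_original = 0.03635 × 500.0/25.11 = 0.7239 mol/L

0.7239 mol/L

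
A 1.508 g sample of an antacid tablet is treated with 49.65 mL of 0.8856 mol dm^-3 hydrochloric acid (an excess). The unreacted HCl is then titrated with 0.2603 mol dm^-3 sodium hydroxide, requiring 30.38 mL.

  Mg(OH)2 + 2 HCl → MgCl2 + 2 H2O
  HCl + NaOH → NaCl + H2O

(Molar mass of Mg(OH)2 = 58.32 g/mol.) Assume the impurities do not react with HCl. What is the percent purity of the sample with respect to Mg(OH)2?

69.73 %

n(HCl) added = 0.04965 × 0.8856 = 0.04397 mol
n(NaOH) used in back-titration = 0.03038 × 0.2603 = 7.908 × 10^-3 mol
n(HCl) left over = 7.908 × 10^-3 mol (1:1 ratio)
n(HCl) consumed by analyte = 0.04397 − 7.908 × 10^-3 = 0.03606 mol
From the 1:2 ratio, n(Mg(OH)2) = 1/2 × 0.03606 = 0.01803 mol
mass of Mg(OH)2 = 0.01803 × 58.32 = 1.052 g
% Mg(OH)2 = 1.052 / 1.508 × 100 = 69.73 %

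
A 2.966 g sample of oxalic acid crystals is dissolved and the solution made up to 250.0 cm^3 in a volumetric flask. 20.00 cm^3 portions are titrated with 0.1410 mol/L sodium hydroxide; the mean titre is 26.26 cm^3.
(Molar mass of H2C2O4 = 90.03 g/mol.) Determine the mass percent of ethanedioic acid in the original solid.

70.24 %

H2C2O4 + 2 NaOH → Na2C2O4 + 2 H2O
n(NaOH) per titration = 0.02626 × 0.1410 = 3.703 × 10^-3 mol
From the 1:2 ratio, n(H2C2O4) in each aliquot = 1/2 × 3.703 × 10^-3 = 1.851 × 10^-3 mol
n(H2C2O4) in the whole flask = 1.851 × 10^-3 × 250.0/20.00 = 0.02314 mol
mass of H2C2O4 = 0.02314 × 90.03 = 2.083 g
% H2C2O4 = 2.083 / 2.966 × 100 = 70.24 %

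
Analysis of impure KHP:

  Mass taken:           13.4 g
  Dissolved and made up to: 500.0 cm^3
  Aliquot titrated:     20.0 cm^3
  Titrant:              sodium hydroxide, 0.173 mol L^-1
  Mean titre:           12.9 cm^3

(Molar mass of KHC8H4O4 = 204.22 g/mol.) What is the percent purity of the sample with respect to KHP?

85.0 %

KHC8H4O4 + NaOH → KNaC8H4O4 + H2O
n(NaOH) per titration = 0.0129 × 0.173 = 2.23 × 10^-3 mol
n(KHC8H4O4) in each aliquot = 2.23 × 10^-3 mol (1:1 ratio)
n(KHC8H4O4) in the whole flask = 2.23 × 10^-3 × 500.0/20.0 = 0.0558 mol
mass of KHC8H4O4 = 0.0558 × 204.22 = 11.4 g
% KHC8H4O4 = 11.4 / 13.4 × 100 = 85.0 %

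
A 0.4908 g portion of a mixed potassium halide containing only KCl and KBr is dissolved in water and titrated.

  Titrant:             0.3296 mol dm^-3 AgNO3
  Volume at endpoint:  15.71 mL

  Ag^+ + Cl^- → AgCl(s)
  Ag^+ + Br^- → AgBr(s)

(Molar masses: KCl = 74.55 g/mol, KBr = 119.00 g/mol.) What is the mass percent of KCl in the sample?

n(AgNO3) = 0.01571 × 0.3296 = 5.178 × 10^-3 mol
Let x = n(KCl), y = n(KBr).
Titrant: 1x + 1y = 5.178 × 10^-3;  mass: 74.55x + 119.00y = 0.4908
Solving, x = 2.821 × 10^-3 mol, y = 2.357 × 10^-3 mol
mass of KCl = 2.821 × 10^-3 × 74.55 = 0.2103 g
% KCl = 0.2103 / 0.4908 × 100 = 42.85 %

42.85 %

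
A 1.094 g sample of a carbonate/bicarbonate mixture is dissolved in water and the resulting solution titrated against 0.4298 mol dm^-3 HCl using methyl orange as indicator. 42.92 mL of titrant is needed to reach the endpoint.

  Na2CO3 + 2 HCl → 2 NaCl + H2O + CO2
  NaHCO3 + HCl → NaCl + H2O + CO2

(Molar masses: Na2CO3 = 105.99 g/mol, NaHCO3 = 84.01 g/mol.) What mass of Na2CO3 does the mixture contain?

0.7787 g

n(HCl) = 0.04292 × 0.4298 = 0.01845 mol
Let x = n(Na2CO3), y = n(NaHCO3).
Titrant: 2x + 1y = 0.01845;  mass: 105.99x + 84.01y = 1.094
Solving, x = 7.347 × 10^-3 mol, y = 3.753 × 10^-3 mol
mass of Na2CO3 = 7.347 × 10^-3 × 105.99 = 0.7787 g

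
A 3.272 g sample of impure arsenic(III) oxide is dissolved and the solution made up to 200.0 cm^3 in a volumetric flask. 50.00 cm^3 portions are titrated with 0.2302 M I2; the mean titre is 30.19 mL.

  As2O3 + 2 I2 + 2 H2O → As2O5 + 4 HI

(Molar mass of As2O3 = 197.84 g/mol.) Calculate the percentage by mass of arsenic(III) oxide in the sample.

n(I2) per titration = 0.03019 × 0.2302 = 6.950 × 10^-3 mol
From the 1:2 ratio, n(As2O3) in each aliquot = 1/2 × 6.950 × 10^-3 = 3.475 × 10^-3 mol
n(As2O3) in the whole flask = 3.475 × 10^-3 × 200.0/50.00 = 0.01390 mol
mass of As2O3 = 0.01390 × 197.84 = 2.750 g
% As2O3 = 2.750 / 3.272 × 100 = 84.04 %

84.04 %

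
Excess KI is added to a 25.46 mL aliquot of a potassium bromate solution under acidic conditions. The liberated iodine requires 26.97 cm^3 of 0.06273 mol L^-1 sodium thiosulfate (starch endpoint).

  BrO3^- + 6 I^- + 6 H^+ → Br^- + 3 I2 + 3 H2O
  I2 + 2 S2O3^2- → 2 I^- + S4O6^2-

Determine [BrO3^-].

0.01108 mol/L

n(S2O3^2-) = 0.02697 × 0.06273 = 1.692 × 10^-3 mol
n(I2) = n(S2O3^2-)/2 = 8.459 × 10^-4 mol
From the 1:3 ratio, n(BrO3^-) in the aliquot = 1/3 × 8.459 × 10^-4 = 2.820 × 10^-4 mol
[BrO3^-] = 2.820 × 10^-4 / 0.02546 = 0.01108 mol/L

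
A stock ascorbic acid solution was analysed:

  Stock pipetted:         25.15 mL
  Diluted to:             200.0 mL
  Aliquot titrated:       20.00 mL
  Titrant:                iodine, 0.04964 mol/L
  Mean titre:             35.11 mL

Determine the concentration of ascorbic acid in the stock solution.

0.6930 mol/L

C6H8O6 + I2 → C6H6O6 + 2 HI
n(I2) = 0.03511 × 0.04964 = 1.743 × 10^-3 mol
n(C6H8O6) in the aliquot = 1.743 × 10^-3 mol (1:1 ratio)
[C6H8O6]_dilute = 1.743 × 10^-3 / 0.02000 = 0.08714 mol/L
Dilution factor = 200.0 / 25.15 = 7.952
[C6H8O6]_stock = 0.08714 × 7.952 = 0.6930 mol/L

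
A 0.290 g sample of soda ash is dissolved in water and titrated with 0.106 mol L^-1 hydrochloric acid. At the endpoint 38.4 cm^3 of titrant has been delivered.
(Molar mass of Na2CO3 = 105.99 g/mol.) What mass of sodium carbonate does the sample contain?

0.216 g

Na2CO3 + 2 HCl → 2 NaCl + H2O + CO2
n(HCl) = 0.0384 L × 0.106 mol/L = 4.07 × 10^-3 mol
From the 1:2 ratio, n(Na2CO3) = 1/2 × 4.07 × 10^-3 = 2.04 × 10^-3 mol
mass of Na2CO3 = 2.04 × 10^-3 × 105.99 g/mol = 0.216 g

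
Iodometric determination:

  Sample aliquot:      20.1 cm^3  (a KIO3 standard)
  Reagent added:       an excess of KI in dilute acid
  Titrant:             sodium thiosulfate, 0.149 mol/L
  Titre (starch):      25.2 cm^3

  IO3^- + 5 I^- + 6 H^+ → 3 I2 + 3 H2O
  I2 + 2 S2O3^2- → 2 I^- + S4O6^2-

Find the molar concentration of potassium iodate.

n(S2O3^2-) = 0.0252 × 0.149 = 3.75 × 10^-3 mol
n(I2) = n(S2O3^2-)/2 = 1.88 × 10^-3 mol
From the 1:3 ratio, n(IO3^-) in the aliquot = 1/3 × 1.88 × 10^-3 = 6.26 × 10^-4 mol
[IO3^-] = 6.26 × 10^-4 / 0.0201 = 0.0311 mol/L

0.0311 mol/L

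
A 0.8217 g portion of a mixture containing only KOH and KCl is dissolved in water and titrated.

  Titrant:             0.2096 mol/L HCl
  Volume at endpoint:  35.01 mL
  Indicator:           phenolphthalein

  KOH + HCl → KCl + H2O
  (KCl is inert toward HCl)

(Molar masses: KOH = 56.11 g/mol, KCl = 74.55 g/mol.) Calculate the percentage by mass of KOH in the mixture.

50.11 %

n(HCl) = 0.03501 × 0.2096 = 7.338 × 10^-3 mol
Let x = n(KOH), y = n(KCl).
Titrant: 1x = 7.338 × 10^-3;  mass: 56.11x + 74.55y = 0.8217
Solving, x = 7.338 × 10^-3 mol, y = 5.499 × 10^-3 mol
mass of KOH = 7.338 × 10^-3 × 56.11 = 0.4117 g
% KOH = 0.4117 / 0.8217 × 100 = 50.11 %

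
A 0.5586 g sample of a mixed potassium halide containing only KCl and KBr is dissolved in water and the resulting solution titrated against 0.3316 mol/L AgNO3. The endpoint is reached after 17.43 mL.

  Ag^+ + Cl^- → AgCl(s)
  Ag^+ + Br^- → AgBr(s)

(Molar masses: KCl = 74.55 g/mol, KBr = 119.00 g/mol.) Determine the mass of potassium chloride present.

n(AgNO3) = 0.01743 × 0.3316 = 5.780 × 10^-3 mol
Let x = n(KCl), y = n(KBr).
Titrant: 1x + 1y = 5.780 × 10^-3;  mass: 74.55x + 119.00y = 0.5586
Solving, x = 2.907 × 10^-3 mol, y = 2.873 × 10^-3 mol
mass of KCl = 2.907 × 10^-3 × 74.55 = 0.2167 g

0.2167 g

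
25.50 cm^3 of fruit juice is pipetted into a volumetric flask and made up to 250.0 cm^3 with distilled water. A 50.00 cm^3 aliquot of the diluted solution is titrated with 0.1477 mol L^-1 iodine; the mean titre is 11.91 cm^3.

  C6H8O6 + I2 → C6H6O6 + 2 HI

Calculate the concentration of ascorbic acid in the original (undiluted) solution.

n(I2) = 0.01191 × 0.1477 = 1.759 × 10^-3 mol
n(C6H8O6) in the aliquot = 1.759 × 10^-3 mol (1:1 ratio)
[C6H8O6]_dilute = 1.759 × 10^-3 / 0.05000 = 0.03518 mol/L
Dilution factor = 250.0 / 25.50 = 9.804
[C6H8O6]_stock = 0.03518 × 9.804 = 0.3449 mol/L

0.3449 mol/L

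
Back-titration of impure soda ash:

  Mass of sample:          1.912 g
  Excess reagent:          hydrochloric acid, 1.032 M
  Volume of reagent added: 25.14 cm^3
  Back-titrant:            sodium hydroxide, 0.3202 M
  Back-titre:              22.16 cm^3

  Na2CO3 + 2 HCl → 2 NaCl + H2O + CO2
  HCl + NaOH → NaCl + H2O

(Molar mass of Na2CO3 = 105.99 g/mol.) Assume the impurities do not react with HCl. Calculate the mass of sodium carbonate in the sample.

0.9989 g

n(HCl) added = 0.02514 × 1.032 = 0.02594 mol
n(NaOH) used in back-titration = 0.02216 × 0.3202 = 7.096 × 10^-3 mol
n(HCl) left over = 7.096 × 10^-3 mol (1:1 ratio)
n(HCl) consumed by analyte = 0.02594 − 7.096 × 10^-3 = 0.01885 mol
From the 1:2 ratio, n(Na2CO3) = 1/2 × 0.01885 = 9.424 × 10^-3 mol
mass of Na2CO3 = 9.424 × 10^-3 × 105.99 = 0.9989 g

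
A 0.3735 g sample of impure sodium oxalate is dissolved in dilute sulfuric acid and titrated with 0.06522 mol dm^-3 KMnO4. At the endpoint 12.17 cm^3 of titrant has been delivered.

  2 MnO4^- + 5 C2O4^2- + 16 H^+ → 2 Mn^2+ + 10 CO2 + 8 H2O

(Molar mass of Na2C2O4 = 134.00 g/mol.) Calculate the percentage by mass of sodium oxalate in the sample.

71.19 %

n(KMnO4) = 0.01217 L × 0.06522 mol/L = 7.937 × 10^-4 mol
From the 5:2 ratio, n(Na2C2O4) = 5/2 × 7.937 × 10^-4 = 1.984 × 10^-3 mol
mass of Na2C2O4 = 1.984 × 10^-3 × 134.00 g/mol = 0.2659 g
% Na2C2O4 = 0.2659 / 0.3735 × 100 = 71.19 %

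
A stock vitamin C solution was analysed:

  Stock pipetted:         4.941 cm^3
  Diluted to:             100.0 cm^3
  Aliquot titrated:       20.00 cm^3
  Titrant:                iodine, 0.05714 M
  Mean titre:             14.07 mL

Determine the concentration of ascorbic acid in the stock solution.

0.8136 M

C6H8O6 + I2 → C6H6O6 + 2 HI
n(I2) = 0.01407 × 0.05714 = 8.040 × 10^-4 mol
n(C6H8O6) in the aliquot = 8.040 × 10^-4 mol (1:1 ratio)
[C6H8O6]_dilute = 8.040 × 10^-4 / 0.02000 = 0.04020 mol/L
Dilution factor = 100.0 / 4.941 = 20.24
[C6H8O6]_stock = 0.04020 × 20.24 = 0.8136 mol/L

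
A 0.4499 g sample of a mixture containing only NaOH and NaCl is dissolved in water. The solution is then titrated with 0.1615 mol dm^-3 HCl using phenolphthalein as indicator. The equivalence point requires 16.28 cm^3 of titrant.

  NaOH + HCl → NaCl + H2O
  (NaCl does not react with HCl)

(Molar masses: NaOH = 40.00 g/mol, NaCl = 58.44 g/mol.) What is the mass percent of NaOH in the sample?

23.38 %

n(HCl) = 0.01628 × 0.1615 = 2.629 × 10^-3 mol
Let x = n(NaOH), y = n(NaCl).
Titrant: 1x = 2.629 × 10^-3;  mass: 40.00x + 58.44y = 0.4499
Solving, x = 2.629 × 10^-3 mol, y = 5.899 × 10^-3 mol
mass of NaOH = 2.629 × 10^-3 × 40.00 = 0.1052 g
% NaOH = 0.1052 / 0.4499 × 100 = 23.38 %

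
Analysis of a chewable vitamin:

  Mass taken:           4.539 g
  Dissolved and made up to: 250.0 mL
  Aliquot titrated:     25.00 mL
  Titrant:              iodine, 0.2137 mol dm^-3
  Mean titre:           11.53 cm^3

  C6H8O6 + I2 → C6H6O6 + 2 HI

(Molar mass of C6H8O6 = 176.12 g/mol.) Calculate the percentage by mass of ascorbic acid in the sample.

n(I2) per titration = 0.01153 × 0.2137 = 2.464 × 10^-3 mol
n(C6H8O6) in each aliquot = 2.464 × 10^-3 mol (1:1 ratio)
n(C6H8O6) in the whole flask = 2.464 × 10^-3 × 250.0/25.00 = 0.02464 mol
mass of C6H8O6 = 0.02464 × 176.12 = 4.340 g
% C6H8O6 = 4.340 / 4.539 × 100 = 95.61 %

95.61 %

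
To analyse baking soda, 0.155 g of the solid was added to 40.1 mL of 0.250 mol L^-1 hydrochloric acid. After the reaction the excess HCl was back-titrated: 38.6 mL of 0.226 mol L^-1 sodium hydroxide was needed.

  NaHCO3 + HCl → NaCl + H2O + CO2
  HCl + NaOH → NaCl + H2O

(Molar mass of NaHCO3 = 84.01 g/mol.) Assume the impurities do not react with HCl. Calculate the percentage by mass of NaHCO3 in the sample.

70.5 %

n(HCl) added = 0.0401 × 0.250 = 0.0100 mol
n(NaOH) used in back-titration = 0.0386 × 0.226 = 8.72 × 10^-3 mol
n(HCl) left over = 8.72 × 10^-3 mol (1:1 ratio)
n(HCl) consumed by analyte = 0.0100 − 8.72 × 10^-3 = 1.30 × 10^-3 mol
n(NaHCO3) = 1.30 × 10^-3 mol (1:1 ratio)
mass of NaHCO3 = 1.30 × 10^-3 × 84.01 = 0.109 g
% NaHCO3 = 0.109 / 0.155 × 100 = 70.5 %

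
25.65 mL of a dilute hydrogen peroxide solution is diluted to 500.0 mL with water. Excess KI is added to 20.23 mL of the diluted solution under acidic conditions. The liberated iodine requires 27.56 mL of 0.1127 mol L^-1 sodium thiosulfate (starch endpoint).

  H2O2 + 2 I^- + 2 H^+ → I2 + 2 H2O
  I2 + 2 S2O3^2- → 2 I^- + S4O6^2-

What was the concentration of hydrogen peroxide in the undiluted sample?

1.496 mol/L

n(S2O3^2-) = 0.02756 × 0.1127 = 3.106 × 10^-3 mol
n(I2) = n(S2O3^2-)/2 = 1.553 × 10^-3 mol
n(H2O2) in the aliquot = 1.553 × 10^-3 mol (1:1 ratio)
[H2O2]_dilute = 1.553 × 10^-3 / 0.02023 = 0.07677 mol/L
[H2O2]_original = 0.07677 × 500.0/25.65 = 1.496 mol/L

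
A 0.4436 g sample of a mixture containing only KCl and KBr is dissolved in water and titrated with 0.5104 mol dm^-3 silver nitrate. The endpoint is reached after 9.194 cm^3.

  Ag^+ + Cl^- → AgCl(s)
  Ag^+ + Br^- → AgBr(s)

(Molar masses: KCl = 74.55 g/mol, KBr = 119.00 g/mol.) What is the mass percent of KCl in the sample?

n(AgNO3) = 0.009194 × 0.5104 = 4.693 × 10^-3 mol
Let x = n(KCl), y = n(KBr).
Titrant: 1x + 1y = 4.693 × 10^-3;  mass: 74.55x + 119.00y = 0.4436
Solving, x = 2.583 × 10^-3 mol, y = 2.109 × 10^-3 mol
mass of KCl = 2.583 × 10^-3 × 74.55 = 0.1926 g
% KCl = 0.1926 / 0.4436 × 100 = 43.41 %

43.41 %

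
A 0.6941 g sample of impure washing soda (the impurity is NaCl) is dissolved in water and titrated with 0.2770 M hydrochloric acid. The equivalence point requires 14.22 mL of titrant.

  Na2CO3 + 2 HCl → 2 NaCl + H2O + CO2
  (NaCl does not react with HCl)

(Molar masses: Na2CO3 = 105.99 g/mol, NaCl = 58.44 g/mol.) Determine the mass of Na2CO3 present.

n(HCl) = 0.01422 × 0.2770 = 3.939 × 10^-3 mol
Let x = n(Na2CO3), y = n(NaCl).
Titrant: 2x = 3.939 × 10^-3;  mass: 105.99x + 58.44y = 0.6941
Solving, x = 1.969 × 10^-3 mol, y = 8.305 × 10^-3 mol
mass of Na2CO3 = 1.969 × 10^-3 × 105.99 = 0.2087 g

0.2087 g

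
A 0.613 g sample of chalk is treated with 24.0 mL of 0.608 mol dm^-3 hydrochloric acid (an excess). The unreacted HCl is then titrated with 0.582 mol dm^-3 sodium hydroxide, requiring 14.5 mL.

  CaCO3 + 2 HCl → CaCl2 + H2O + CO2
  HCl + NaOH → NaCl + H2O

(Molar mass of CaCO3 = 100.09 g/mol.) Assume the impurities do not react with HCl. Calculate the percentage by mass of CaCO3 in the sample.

n(HCl) added = 0.0240 × 0.608 = 0.0146 mol
n(NaOH) used in back-titration = 0.0145 × 0.582 = 8.44 × 10^-3 mol
n(HCl) left over = 8.44 × 10^-3 mol (1:1 ratio)
n(HCl) consumed by analyte = 0.0146 − 8.44 × 10^-3 = 6.15 × 10^-3 mol
From the 1:2 ratio, n(CaCO3) = 1/2 × 6.15 × 10^-3 = 3.08 × 10^-3 mol
mass of CaCO3 = 3.08 × 10^-3 × 100.09 = 0.308 g
% CaCO3 = 0.308 / 0.613 × 100 = 50.2 %

50.2 %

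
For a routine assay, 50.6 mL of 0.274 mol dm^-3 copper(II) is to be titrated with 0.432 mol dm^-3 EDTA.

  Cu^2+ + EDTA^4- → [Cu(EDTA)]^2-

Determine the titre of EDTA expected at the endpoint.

32.1 mL

n(Cu2+) = 0.0506 L × 0.274 mol/L = 0.0139 mol
n(EDTA) = 0.0139 mol (1:1 stoichiometry)
V(EDTA) = 0.0139 mol / 0.432 mol/L = 0.0321 L = 32.1 mL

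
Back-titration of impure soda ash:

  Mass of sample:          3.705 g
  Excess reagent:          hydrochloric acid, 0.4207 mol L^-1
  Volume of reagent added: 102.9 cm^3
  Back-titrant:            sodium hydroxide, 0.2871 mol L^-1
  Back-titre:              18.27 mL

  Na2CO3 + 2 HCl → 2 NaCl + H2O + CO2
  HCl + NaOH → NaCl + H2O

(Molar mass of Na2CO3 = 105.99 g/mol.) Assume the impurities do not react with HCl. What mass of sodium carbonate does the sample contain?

n(HCl) added = 0.1029 × 0.4207 = 0.04329 mol
n(NaOH) used in back-titration = 0.01827 × 0.2871 = 5.245 × 10^-3 mol
n(HCl) left over = 5.245 × 10^-3 mol (1:1 ratio)
n(HCl) consumed by analyte = 0.04329 − 5.245 × 10^-3 = 0.03804 mol
From the 1:2 ratio, n(Na2CO3) = 1/2 × 0.03804 = 0.01902 mol
mass of Na2CO3 = 0.01902 × 105.99 = 2.016 g

2.016 g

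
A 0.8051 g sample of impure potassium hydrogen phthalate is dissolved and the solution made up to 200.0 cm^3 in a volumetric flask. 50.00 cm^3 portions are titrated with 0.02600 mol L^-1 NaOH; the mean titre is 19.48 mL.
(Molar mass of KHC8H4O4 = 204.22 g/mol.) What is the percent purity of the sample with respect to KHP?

KHC8H4O4 + NaOH → KNaC8H4O4 + H2O
n(NaOH) per titration = 0.01948 × 0.02600 = 5.065 × 10^-4 mol
n(KHC8H4O4) in each aliquot = 5.065 × 10^-4 mol (1:1 ratio)
n(KHC8H4O4) in the whole flask = 5.065 × 10^-4 × 200.0/50.00 = 2.026 × 10^-3 mol
mass of KHC8H4O4 = 2.026 × 10^-3 × 204.22 = 0.4137 g
% KHC8H4O4 = 0.4137 / 0.8051 × 100 = 51.39 %

51.39 %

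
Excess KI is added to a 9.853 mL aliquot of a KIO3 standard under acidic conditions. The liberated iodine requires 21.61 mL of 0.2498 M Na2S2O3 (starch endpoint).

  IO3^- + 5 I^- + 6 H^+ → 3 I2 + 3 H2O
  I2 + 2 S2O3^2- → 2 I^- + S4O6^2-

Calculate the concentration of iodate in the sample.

0.09131 M

n(S2O3^2-) = 0.02161 × 0.2498 = 5.398 × 10^-3 mol
n(I2) = n(S2O3^2-)/2 = 2.699 × 10^-3 mol
From the 1:3 ratio, n(IO3^-) in the aliquot = 1/3 × 2.699 × 10^-3 = 8.997 × 10^-4 mol
[IO3^-] = 8.997 × 10^-4 / 0.009853 = 0.09131 mol/L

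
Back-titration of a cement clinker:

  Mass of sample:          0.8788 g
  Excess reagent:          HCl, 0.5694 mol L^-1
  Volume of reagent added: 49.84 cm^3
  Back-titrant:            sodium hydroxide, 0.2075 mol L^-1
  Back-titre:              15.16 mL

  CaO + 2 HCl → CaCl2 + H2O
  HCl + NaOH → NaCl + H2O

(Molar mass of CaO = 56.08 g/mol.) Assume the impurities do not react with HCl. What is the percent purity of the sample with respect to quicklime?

80.51 %

n(HCl) added = 0.04984 × 0.5694 = 0.02838 mol
n(NaOH) used in back-titration = 0.01516 × 0.2075 = 3.146 × 10^-3 mol
n(HCl) left over = 3.146 × 10^-3 mol (1:1 ratio)
n(HCl) consumed by analyte = 0.02838 − 3.146 × 10^-3 = 0.02523 mol
From the 1:2 ratio, n(CaO) = 1/2 × 0.02523 = 0.01262 mol
mass of CaO = 0.01262 × 56.08 = 0.7075 g
% CaO = 0.7075 / 0.8788 × 100 = 80.51 %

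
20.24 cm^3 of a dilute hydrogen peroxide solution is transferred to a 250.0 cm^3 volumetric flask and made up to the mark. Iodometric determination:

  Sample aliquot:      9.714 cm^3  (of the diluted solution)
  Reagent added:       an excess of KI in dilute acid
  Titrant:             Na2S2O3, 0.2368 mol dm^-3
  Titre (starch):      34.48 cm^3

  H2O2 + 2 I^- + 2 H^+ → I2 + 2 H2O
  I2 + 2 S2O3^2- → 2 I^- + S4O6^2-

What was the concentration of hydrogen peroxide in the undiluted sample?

5.191 mol/L

n(S2O3^2-) = 0.03448 × 0.2368 = 8.165 × 10^-3 mol
n(I2) = n(S2O3^2-)/2 = 4.082 × 10^-3 mol
n(H2O2) in the aliquot = 4.082 × 10^-3 mol (1:1 ratio)
[H2O2]_dilute = 4.082 × 10^-3 / 0.009714 = 0.4203 mol/L
[H2O2]_original = 0.4203 × 250.0/20.24 = 5.191 mol/L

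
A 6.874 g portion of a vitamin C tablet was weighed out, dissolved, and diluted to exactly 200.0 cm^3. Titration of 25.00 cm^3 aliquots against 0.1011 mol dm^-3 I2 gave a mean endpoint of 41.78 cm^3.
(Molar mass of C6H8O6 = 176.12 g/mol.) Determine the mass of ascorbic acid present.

C6H8O6 + I2 → C6H6O6 + 2 HI
n(I2) per titration = 0.04178 × 0.1011 = 4.224 × 10^-3 mol
n(C6H8O6) in each aliquot = 4.224 × 10^-3 mol (1:1 ratio)
n(C6H8O6) in the whole flask = 4.224 × 10^-3 × 200.0/25.00 = 0.03379 mol
mass of C6H8O6 = 0.03379 × 176.12 = 5.951 g

5.951 g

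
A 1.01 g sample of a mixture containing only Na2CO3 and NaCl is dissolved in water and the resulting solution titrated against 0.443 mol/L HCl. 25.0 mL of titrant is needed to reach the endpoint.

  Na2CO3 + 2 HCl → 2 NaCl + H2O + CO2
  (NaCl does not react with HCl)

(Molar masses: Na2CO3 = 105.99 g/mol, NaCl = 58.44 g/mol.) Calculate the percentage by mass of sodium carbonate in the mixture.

n(HCl) = 0.0250 × 0.443 = 0.0111 mol
Let x = n(Na2CO3), y = n(NaCl).
Titrant: 2x = 0.0111;  mass: 105.99x + 58.44y = 1.01
Solving, x = 5.54 × 10^-3 mol, y = 7.24 × 10^-3 mol
mass of Na2CO3 = 5.54 × 10^-3 × 105.99 = 0.587 g
% Na2CO3 = 0.587 / 1.01 × 100 = 58.1 %

58.1 %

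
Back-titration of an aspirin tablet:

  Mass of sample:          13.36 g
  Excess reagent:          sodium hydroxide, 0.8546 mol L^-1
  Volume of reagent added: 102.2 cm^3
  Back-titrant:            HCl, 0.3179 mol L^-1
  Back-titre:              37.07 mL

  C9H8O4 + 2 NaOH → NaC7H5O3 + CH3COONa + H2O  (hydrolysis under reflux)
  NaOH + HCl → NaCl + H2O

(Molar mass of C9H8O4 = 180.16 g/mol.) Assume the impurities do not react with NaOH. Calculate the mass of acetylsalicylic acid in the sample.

n(NaOH) added = 0.1022 × 0.8546 = 0.08734 mol
n(HCl) used in back-titration = 0.03707 × 0.3179 = 0.01178 mol
n(NaOH) left over = 0.01178 mol (1:1 ratio)
n(NaOH) consumed by analyte = 0.08734 − 0.01178 = 0.07556 mol
From the 1:2 ratio, n(C9H8O4) = 1/2 × 0.07556 = 0.03778 mol
mass of C9H8O4 = 0.03778 × 180.16 = 6.806 g

6.806 g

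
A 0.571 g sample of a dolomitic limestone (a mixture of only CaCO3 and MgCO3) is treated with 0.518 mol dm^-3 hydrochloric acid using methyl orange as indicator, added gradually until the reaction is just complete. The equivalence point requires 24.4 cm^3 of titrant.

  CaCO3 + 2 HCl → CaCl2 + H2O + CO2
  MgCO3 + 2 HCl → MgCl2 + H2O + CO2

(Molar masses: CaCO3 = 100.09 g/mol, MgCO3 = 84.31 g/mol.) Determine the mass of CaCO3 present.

n(HCl) = 0.0244 × 0.518 = 0.0126 mol
Let x = n(CaCO3), y = n(MgCO3).
Titrant: 2x + 2y = 0.0126;  mass: 100.09x + 84.31y = 0.571
Solving, x = 2.42 × 10^-3 mol, y = 3.90 × 10^-3 mol
mass of CaCO3 = 2.42 × 10^-3 × 100.09 = 0.242 g

0.242 g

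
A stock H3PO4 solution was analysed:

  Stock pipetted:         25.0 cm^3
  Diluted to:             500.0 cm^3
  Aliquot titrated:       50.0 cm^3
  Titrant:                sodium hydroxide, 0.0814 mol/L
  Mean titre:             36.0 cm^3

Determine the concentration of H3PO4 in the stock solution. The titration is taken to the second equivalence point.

H3PO4 + 2 NaOH → Na2HPO4 + 2 H2O
n(NaOH) = 0.0360 × 0.0814 = 2.93 × 10^-3 mol
From the 1:2 ratio, n(H3PO4) in the aliquot = 1/2 × 2.93 × 10^-3 = 1.47 × 10^-3 mol
[H3PO4]_dilute = 1.47 × 10^-3 / 0.0500 = 0.0293 mol/L
Dilution factor = 500.0 / 25.0 = 20.00
[H3PO4]_stock = 0.0293 × 20.00 = 0.586 mol/L

0.586 mol/L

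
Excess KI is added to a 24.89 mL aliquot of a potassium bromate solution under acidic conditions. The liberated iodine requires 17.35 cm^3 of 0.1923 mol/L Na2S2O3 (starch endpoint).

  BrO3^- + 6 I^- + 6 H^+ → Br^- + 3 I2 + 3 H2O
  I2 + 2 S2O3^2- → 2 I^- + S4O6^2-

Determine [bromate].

0.02234 mol/L

n(S2O3^2-) = 0.01735 × 0.1923 = 3.336 × 10^-3 mol
n(I2) = n(S2O3^2-)/2 = 1.668 × 10^-3 mol
From the 1:3 ratio, n(BrO3^-) in the aliquot = 1/3 × 1.668 × 10^-3 = 5.561 × 10^-4 mol
[BrO3^-] = 5.561 × 10^-4 / 0.02489 = 0.02234 mol/L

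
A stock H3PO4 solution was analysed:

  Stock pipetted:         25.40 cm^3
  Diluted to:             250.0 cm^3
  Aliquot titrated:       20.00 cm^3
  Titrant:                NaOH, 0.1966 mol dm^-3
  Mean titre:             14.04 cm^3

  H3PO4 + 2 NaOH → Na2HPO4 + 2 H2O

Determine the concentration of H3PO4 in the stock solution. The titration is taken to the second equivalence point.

n(NaOH) = 0.01404 × 0.1966 = 2.760 × 10^-3 mol
From the 1:2 ratio, n(H3PO4) in the aliquot = 1/2 × 2.760 × 10^-3 = 1.380 × 10^-3 mol
[H3PO4]_dilute = 1.380 × 10^-3 / 0.02000 = 0.06901 mol/L
Dilution factor = 250.0 / 25.40 = 9.843
[H3PO4]_stock = 0.06901 × 9.843 = 0.6792 mol/L

0.6792 mol/L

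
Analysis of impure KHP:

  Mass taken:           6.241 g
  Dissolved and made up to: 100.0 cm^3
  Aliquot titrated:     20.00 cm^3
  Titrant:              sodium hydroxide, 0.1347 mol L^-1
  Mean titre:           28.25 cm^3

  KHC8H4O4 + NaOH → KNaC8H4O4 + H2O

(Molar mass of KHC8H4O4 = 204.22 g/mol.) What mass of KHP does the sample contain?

3.886 g

n(NaOH) per titration = 0.02825 × 0.1347 = 3.805 × 10^-3 mol
n(KHC8H4O4) in each aliquot = 3.805 × 10^-3 mol (1:1 ratio)
n(KHC8H4O4) in the whole flask = 3.805 × 10^-3 × 100.0/20.00 = 0.01903 mol
mass of KHC8H4O4 = 0.01903 × 204.22 = 3.886 g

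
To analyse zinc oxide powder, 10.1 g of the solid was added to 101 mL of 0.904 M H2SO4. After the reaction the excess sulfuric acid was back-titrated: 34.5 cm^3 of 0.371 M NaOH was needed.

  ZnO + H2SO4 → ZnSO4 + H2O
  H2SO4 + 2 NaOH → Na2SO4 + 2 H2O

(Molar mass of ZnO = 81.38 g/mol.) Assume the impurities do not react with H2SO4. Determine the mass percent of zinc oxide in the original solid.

n(H2SO4) added = 0.101 × 0.904 = 0.0913 mol
n(NaOH) used in back-titration = 0.0345 × 0.371 = 0.0128 mol
From the 1:2 ratio, n(H2SO4) left over = 1/2 × 0.0128 = 6.40 × 10^-3 mol
n(H2SO4) consumed by analyte = 0.0913 − 6.40 × 10^-3 = 0.0849 mol
n(ZnO) = 0.0849 mol (1:1 ratio)
mass of ZnO = 0.0849 × 81.38 = 6.91 g
% ZnO = 6.91 / 10.1 × 100 = 68.4 %

68.4 %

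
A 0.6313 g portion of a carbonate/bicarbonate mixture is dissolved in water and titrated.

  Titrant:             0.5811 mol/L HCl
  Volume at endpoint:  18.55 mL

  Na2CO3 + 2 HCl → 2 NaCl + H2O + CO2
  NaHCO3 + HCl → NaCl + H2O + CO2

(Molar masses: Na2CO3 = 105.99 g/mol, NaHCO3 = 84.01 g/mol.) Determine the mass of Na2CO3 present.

n(HCl) = 0.01855 × 0.5811 = 0.01078 mol
Let x = n(Na2CO3), y = n(NaHCO3).
Titrant: 2x + 1y = 0.01078;  mass: 105.99x + 84.01y = 0.6313
Solving, x = 4.422 × 10^-3 mol, y = 1.936 × 10^-3 mol
mass of Na2CO3 = 4.422 × 10^-3 × 105.99 = 0.4687 g

0.4687 g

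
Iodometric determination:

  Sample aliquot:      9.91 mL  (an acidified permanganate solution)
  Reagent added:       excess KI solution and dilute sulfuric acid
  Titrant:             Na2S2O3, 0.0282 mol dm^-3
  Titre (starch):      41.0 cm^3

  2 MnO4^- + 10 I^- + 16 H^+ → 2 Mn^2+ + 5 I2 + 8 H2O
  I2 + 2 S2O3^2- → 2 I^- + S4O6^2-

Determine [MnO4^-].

0.0233 mol/L

n(S2O3^2-) = 0.0410 × 0.0282 = 1.16 × 10^-3 mol
n(I2) = n(S2O3^2-)/2 = 5.78 × 10^-4 mol
From the 2:5 ratio, n(MnO4^-) in the aliquot = 2/5 × 5.78 × 10^-4 = 2.31 × 10^-4 mol
[MnO4^-] = 2.31 × 10^-4 / 0.00991 = 0.0233 mol/L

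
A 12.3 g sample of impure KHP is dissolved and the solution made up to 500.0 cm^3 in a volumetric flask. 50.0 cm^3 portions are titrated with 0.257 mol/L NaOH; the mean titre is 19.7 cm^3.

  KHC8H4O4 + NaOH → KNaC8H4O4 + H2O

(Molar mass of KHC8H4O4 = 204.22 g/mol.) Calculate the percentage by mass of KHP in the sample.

n(NaOH) per titration = 0.0197 × 0.257 = 5.06 × 10^-3 mol
n(KHC8H4O4) in each aliquot = 5.06 × 10^-3 mol (1:1 ratio)
n(KHC8H4O4) in the whole flask = 5.06 × 10^-3 × 500.0/50.0 = 0.0506 mol
mass of KHC8H4O4 = 0.0506 × 204.22 = 10.3 g
% KHC8H4O4 = 10.3 / 12.3 × 100 = 84.1 %

84.1 %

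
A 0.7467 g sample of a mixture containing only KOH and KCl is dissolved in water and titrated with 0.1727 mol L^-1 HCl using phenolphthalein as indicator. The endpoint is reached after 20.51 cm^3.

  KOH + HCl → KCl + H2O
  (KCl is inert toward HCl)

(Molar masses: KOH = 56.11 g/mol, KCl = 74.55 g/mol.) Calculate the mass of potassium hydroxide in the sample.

n(HCl) = 0.02051 × 0.1727 = 3.542 × 10^-3 mol
Let x = n(KOH), y = n(KCl).
Titrant: 1x = 3.542 × 10^-3;  mass: 56.11x + 74.55y = 0.7467
Solving, x = 3.542 × 10^-3 mol, y = 7.350 × 10^-3 mol
mass of KOH = 3.542 × 10^-3 × 56.11 = 0.1987 g

0.1987 g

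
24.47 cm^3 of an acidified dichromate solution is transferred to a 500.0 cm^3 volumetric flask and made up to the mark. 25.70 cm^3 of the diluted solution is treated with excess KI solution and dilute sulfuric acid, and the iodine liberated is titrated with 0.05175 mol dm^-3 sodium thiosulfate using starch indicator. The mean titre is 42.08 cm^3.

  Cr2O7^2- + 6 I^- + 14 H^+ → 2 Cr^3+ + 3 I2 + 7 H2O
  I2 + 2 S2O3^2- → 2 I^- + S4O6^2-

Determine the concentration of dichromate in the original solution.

n(S2O3^2-) = 0.04208 × 0.05175 = 2.178 × 10^-3 mol
n(I2) = n(S2O3^2-)/2 = 1.089 × 10^-3 mol
From the 1:3 ratio, n(Cr2O7^2-) in the aliquot = 1/3 × 1.089 × 10^-3 = 3.629 × 10^-4 mol
[Cr2O7^2-]_dilute = 3.629 × 10^-4 / 0.02570 = 0.01412 mol/L
[Cr2O7^2-]_original = 0.01412 × 500.0/24.47 = 0.2886 mol/L

0.2886 mol/L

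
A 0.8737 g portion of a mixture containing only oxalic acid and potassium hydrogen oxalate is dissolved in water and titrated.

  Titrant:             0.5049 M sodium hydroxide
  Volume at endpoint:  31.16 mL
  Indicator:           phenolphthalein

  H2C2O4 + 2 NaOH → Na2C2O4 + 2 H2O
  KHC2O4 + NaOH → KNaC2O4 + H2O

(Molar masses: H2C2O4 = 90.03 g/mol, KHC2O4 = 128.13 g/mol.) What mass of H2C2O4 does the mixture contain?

0.6186 g

n(NaOH) = 0.03116 × 0.5049 = 0.01573 mol
Let x = n(H2C2O4), y = n(KHC2O4).
Titrant: 2x + 1y = 0.01573;  mass: 90.03x + 128.13y = 0.8737
Solving, x = 6.871 × 10^-3 mol, y = 1.991 × 10^-3 mol
mass of H2C2O4 = 6.871 × 10^-3 × 90.03 = 0.6186 g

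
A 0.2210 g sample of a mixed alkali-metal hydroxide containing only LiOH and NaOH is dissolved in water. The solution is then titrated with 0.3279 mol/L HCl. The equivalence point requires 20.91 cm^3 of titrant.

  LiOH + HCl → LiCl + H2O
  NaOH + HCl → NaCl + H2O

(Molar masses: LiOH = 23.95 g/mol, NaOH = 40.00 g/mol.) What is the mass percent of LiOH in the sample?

n(HCl) = 0.02091 × 0.3279 = 6.856 × 10^-3 mol
Let x = n(LiOH), y = n(NaOH).
Titrant: 1x + 1y = 6.856 × 10^-3;  mass: 23.95x + 40.00y = 0.2210
Solving, x = 3.318 × 10^-3 mol, y = 3.538 × 10^-3 mol
mass of LiOH = 3.318 × 10^-3 × 23.95 = 0.07947 g
% LiOH = 0.07947 / 0.2210 × 100 = 35.96 %

35.96 %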